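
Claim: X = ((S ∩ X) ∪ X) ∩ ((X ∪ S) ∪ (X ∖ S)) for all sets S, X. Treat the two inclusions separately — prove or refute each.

(⊆) Let x ∈ X. Then either x ∈ X and x ∉ S; or x ∈ S ∩ X. In each case x ∈ ((S ∩ X) ∪ X) ∩ ((X ∪ S) ∪ (X ∖ S)), so X ⊆ ((S ∩ X) ∪ X) ∩ ((X ∪ S) ∪ (X ∖ S)).

(⊇) Let x ∈ ((S ∩ X) ∪ X) ∩ ((X ∪ S) ∪ (X ∖ S)). Then either x ∈ X and x ∉ S; or x ∈ S ∩ X. In each case x ∈ X, so ((S ∩ X) ∪ X) ∩ ((X ∪ S) ∪ (X ∖ S)) ⊆ X.

Both inclusions hold; the sets are equal.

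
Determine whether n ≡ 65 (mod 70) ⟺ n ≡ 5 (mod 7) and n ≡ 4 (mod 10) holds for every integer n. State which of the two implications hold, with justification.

(→) This fails: n = 65 gives 65 ≡ 65 (mod 70) but 65 ≡ 2 (mod 7), so the conjunction on the right does not hold.

(←) This fails: n = 54 satisfies both congruences on the right (54 ≡ 5 mod 7 and 54 ≡ 4 mod 10) yet 54 ≡ 54 (mod 70), not 65.

Both directions fail.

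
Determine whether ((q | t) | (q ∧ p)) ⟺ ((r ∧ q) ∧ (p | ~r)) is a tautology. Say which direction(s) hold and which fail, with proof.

[⇒] This fails. Under r = F, p = F, t = T, q = F, the left side is true but the right side is false.

[⇐] Assume the antecedent. If r is true, the antecedent forces (r = T, p = T, t = F, q = T) or (r = T, p = T, t = T, q = T), and (q | t) | (q ∧ p) holds there. If r is false, the antecedent cannot hold. Either way (q | t) | (q ∧ p) holds.

Only the converse holds.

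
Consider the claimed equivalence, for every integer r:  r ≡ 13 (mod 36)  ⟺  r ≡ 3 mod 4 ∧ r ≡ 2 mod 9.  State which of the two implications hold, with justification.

Neither direction holds.

[⇒] This fails: r = 13 gives 13 ≡ 13 (mod 36) but 13 ≡ 1 (mod 4), so the conjunction on the right does not hold.

[⇐] This fails: r = 11 satisfies both congruences on the right (11 ≡ 3 mod 4 and 11 ≡ 2 mod 9) yet 11 ≡ 11 (mod 36), not 13.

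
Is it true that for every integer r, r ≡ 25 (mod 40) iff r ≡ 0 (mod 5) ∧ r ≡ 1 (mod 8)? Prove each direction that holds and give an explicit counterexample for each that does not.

[⇐] If r ≡ 0 (mod 5) and r ≡ 1 (mod 8), then by the Chinese remainder theorem r ≡ 25 (mod 40). This is exactly r ≡ 25 (mod 40).

[⇒] Suppose r ≡ 25 (mod 40); write r = 40j + 25. Since 5 ∣ 40, reducing mod 5 gives r ≡ 25 ≡ 0 (mod 5); since 8 ∣ 40, reducing mod 8 gives r ≡ 25 ≡ 1 (mod 8).

Both directions hold.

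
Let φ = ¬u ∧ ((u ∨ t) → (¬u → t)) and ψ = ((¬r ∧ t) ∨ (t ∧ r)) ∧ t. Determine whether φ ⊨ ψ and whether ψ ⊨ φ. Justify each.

Neither implication holds.

[⇒] This fails. Under t = F, r = F, u = F, the left side is true but the right side is false.

[⇐] This fails. Under t = T, r = F, u = T, the left side is false but the right side is true.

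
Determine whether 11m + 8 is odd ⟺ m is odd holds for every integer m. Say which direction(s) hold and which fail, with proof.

Equivalent; both directions hold.

[⇒] Suppose 11m + 8 is odd. Since 11 is odd, 11m and m have the same parity, so 11m + 8 ≡ m + 8 (mod 2). As 8 is even, 11m + 8 is odd exactly when m is odd. Thus m is odd.

[⇐] Conversely, suppose m is odd; write m = 2j + 1. Then 11m + 8 = 11·(2j + 1) + 8 = 2·11j + 19, which is odd.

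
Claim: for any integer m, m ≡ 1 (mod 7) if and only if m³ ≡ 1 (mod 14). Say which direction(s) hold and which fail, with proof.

Forward direction. This fails: take m = 8. Then 8 ≡ 1 (mod 7), but 8³ = 512 ≡ 8 (mod 14), not 1.

Converse. This fails: take m = 9. Then 9³ = 729 ≡ 1 (mod 14), yet 9 ≡ 2 (mod 7), not 1.

(⇒) fails and (⇐) fails.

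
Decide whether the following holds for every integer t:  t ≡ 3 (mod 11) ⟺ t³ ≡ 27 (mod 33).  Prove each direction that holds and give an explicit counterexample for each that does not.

Only the converse holds.

(⇒) This fails: take t = 14. Then 14 ≡ 3 (mod 11), but 14³ = 2744 ≡ 5 (mod 33), not 27.

(⇐) Conversely, the residues r modulo 33 with r³ ≡ 27 (mod 33) are exactly {3}, and each is ≡ 3 (mod 11).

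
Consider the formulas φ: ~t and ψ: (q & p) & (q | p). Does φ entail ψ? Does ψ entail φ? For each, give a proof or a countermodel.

Forward direction. This fails. Under q = F, t = F, p = F, the left side is true but the right side is false.

Converse. This fails. Under q = T, t = T, p = T, the left side is false but the right side is true.

(⇒) fails and (⇐) fails.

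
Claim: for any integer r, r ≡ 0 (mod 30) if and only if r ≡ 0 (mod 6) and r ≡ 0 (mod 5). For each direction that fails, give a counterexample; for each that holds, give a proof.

Equivalent; both directions hold.

[⇒] Suppose r ≡ 0 (mod 30); write r = 30j + 0. Since 6 ∣ 30, reducing mod 6 gives r ≡ 0 (mod 6); since 5 ∣ 30, reducing mod 5 gives r ≡ 0 (mod 5).

[⇐] Conversely, if r ≡ 0 (mod 6) and r ≡ 0 (mod 5), then by the Chinese remainder theorem r ≡ 0 (mod 30). This is exactly r ≡ 0 (mod 30).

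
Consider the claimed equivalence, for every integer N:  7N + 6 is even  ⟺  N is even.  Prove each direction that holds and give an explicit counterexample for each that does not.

[⇒] Suppose 7N + 6 is even. Since 7 is odd, 7N and N have the same parity, so 7N + 6 ≡ N + 6 (mod 2). As 6 is even, 7N + 6 is even exactly when N is even. Thus N is even.

[⇐] Conversely, suppose N is even; write N = 2j. Then 7N + 6 = 7·(2j) + 6 = 2·7j + 6, which is even.

Both directions hold.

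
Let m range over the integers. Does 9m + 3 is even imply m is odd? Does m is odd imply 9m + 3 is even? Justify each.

Equivalent; both directions hold.

(⇒) Suppose 9m + 3 is even. Since 9 is odd, 9m and m have the same parity, so 9m + 3 ≡ m + 3 (mod 2). As 3 is odd, 9m + 3 is even exactly when m is odd. Thus m is odd.

(⇐) Conversely, suppose m is odd; write m = 2j + 1. Then 9m + 3 = 9·(2j + 1) + 3 = 2·9j + 12, which is even.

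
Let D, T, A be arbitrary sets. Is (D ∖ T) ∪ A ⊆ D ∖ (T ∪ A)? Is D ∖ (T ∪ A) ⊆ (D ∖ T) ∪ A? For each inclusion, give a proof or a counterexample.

(⊆) This inclusion fails. Take D = ∅, T = ∅, A = {1}; then 1 ∈ (D ∖ T) ∪ A but 1 ∉ D ∖ (T ∪ A).

(⊇) Let x ∈ D ∖ (T ∪ A). Then x ∈ D and x ∉ T, A, from which x ∈ (D ∖ T) ∪ A.

The sets are not equal: only the reverse inclusion holds.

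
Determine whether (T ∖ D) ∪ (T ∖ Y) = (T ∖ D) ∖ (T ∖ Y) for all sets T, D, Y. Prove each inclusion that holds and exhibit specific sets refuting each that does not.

Reverse inclusion. Let x ∈ (T ∖ D) ∖ (T ∖ Y). Then x ∈ T ∩ Y and x ∉ D, from which x ∈ (T ∖ D) ∪ (T ∖ Y).

Forward inclusion. This inclusion fails. Take T = {1}, D = ∅, Y = ∅; then 1 ∈ (T ∖ D) ∪ (T ∖ Y) but 1 ∉ (T ∖ D) ∖ (T ∖ Y).

(⊆) fails; (⊇) holds.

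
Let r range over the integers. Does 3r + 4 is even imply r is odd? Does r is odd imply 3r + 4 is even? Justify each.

Both directions fail.

Forward direction. This fails: r = 0 gives 3r + 4 = 4, which is even, but 0 is even, not odd.

Converse. This also fails: r = 5 is odd, but 3r + 4 = 19 is odd, not even.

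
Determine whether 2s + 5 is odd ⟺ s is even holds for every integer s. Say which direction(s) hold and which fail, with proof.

(←) Suppose s is even. Since 2 is even, 2s is even for every s, so 2s + 5 has the same parity as 5, which is odd. Hence 2s + 5 is odd.

(→) This fails: take s = 1. Then 2s + 5 = 7, which is odd, yet s = 1 is odd, not even.

The forward direction fails; the converse holds.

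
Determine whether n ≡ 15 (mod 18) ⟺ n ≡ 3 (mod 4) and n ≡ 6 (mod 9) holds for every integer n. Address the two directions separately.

Only the converse holds.

(⟹) This fails: n = 33 gives 33 ≡ 15 (mod 18) but 33 ≡ 1 (mod 4), so the conjunction on the right does not hold.

(⟸) Conversely, if n ≡ 3 (mod 4) and n ≡ 6 (mod 9), then by the Chinese remainder theorem n ≡ 15 (mod 36). Since 15 ≡ 15 (mod 18) and 18 ∣ 36, we get n ≡ 15 (mod 18).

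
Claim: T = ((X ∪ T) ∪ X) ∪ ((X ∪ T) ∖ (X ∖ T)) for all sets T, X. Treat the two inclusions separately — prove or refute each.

Forward inclusion. Let x ∈ T. Then either x ∈ T and x ∉ X; or x ∈ T ∩ X. In each case x ∈ ((X ∪ T) ∪ X) ∪ ((X ∪ T) ∖ (X ∖ T)), so T ⊆ ((X ∪ T) ∪ X) ∪ ((X ∪ T) ∖ (X ∖ T)).

Reverse inclusion. This inclusion fails. Take T = ∅, X = {1}; then 1 ∈ ((X ∪ T) ∪ X) ∪ ((X ∪ T) ∖ (X ∖ T)) but 1 ∉ T.

(⊆) holds; (⊇) fails.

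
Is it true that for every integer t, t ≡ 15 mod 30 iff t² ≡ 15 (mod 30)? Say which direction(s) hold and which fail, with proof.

Equivalent; both directions hold.

[⇒] Suppose t ≡ 15 mod 30. Write t = 30j + 15. Then (30j + 15)² = 900j² + 900j + 225 = 30(30j² + 30j + 7) + 15, so t² ≡ 15 (mod 30).

[⇐] Conversely, suppose t² ≡ 15 (mod 30). The only residue r in {0, …, 29} with r² ≡ 15 (mod 30) is r = 15, so t ≡ 15 (mod 30).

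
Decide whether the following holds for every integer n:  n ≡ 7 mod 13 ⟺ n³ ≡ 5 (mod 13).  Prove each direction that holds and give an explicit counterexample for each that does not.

(⇒) Suppose n ≡ 7 mod 13. Write n = 13j + 7. Then (13j + 7)³ = 2197j³ + 3549j² + 1911j + 343 = 13(169j³ + 273j² + 147j + 26) + 5, so n³ ≡ 5 (mod 13).

(⇐) This fails: take n = 8. Then 8³ = 512 ≡ 5 (mod 13), yet 8 ≡ 8 (mod 13), not 7.

Only the forward direction holds.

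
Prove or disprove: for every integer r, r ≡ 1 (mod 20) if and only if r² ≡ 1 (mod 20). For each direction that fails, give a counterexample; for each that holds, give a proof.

[⇒] Suppose r ≡ 1 (mod 20). Write r = 20j + 1. Then (20j + 1)² = 400j² + 40j + 1 = 20(20j² + 2j) + 1, so r² ≡ 1 (mod 20).

[⇐] This fails: take r = 9. Then 9² = 81 ≡ 1 (mod 20), yet 9 ≡ 9 (mod 20), not 1.

Only the forward implication holds.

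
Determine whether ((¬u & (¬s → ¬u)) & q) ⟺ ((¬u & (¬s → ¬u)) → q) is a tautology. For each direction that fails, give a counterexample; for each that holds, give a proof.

(→) Assume the antecedent. If q is true, (¬u & (¬s → ¬u)) → q reduces to true regardless of the other variables. If q is false, the antecedent cannot hold. Either way (¬u & (¬s → ¬u)) → q holds.

(←) This fails. Under q = F, u = T, s = F, the left side is false but the right side is true.

Only the forward implication holds.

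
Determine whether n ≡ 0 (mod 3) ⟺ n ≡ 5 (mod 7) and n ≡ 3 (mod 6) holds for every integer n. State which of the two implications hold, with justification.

(⇒) fails; (⇐) holds.

(←) If n ≡ 5 (mod 7) and n ≡ 3 (mod 6), then by the Chinese remainder theorem n ≡ 33 (mod 42). Since 33 ≡ 0 (mod 3) and 3 ∣ 42, we get n ≡ 0 (mod 3).

(→) This fails: n = 0 gives 0 ≡ 0 (mod 3) but 0 ≡ 0 (mod 7), so the conjunction on the right does not hold.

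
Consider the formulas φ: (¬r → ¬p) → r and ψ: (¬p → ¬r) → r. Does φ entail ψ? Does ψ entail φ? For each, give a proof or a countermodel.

Converse. Assume the antecedent. If p is true, (¬r → ¬p) → r reduces to true regardless of the other variables. If p is false, the antecedent forces (p = F, r = T), and (¬r → ¬p) → r holds there. Either way (¬r → ¬p) → r holds.

Forward direction. This fails. Under p = T, r = F, the left side is true but the right side is false.

Only the converse holds.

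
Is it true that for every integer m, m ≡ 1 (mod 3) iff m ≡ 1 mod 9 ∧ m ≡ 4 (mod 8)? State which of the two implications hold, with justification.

[⇒] This fails: m = 1 gives 1 ≡ 1 (mod 3) but 1 ≡ 1 (mod 8), so the conjunction on the right does not hold.

[⇐] Conversely, if m ≡ 1 (mod 9) and m ≡ 4 (mod 8), then by the Chinese remainder theorem m ≡ 28 (mod 72). Since 28 ≡ 1 (mod 3) and 3 ∣ 72, we get m ≡ 1 (mod 3).

Not equivalent: only (⇐) holds.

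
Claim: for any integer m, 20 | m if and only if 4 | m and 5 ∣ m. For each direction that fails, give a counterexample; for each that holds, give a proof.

The biconditional holds.

[⇐] Suppose 4 ∣ m and 5 ∣ m. Any common multiple of 4 and 5 is a multiple of their lcm; here gcd(4, 5) = 1, so lcm(4, 5) = 4·5 = 20, so 20 ∣ m.

[⇒] If 20 ∣ m, write m = 20q. Since 20 = 5·4, m = 4·(5q), so 4 ∣ m; and since 20 = 4·5, m = 5·(4q), so 5 ∣ m.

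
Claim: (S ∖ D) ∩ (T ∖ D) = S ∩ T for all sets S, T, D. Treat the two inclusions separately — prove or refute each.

(⊆) Let x ∈ (S ∖ D) ∩ (T ∖ D). Then x ∈ S ∩ T and x ∉ D, from which x ∈ S ∩ T.

(⊇) This inclusion fails. Take S = {1}, T = {1}, D = {1}; then 1 ∈ S ∩ T but 1 ∉ (S ∖ D) ∩ (T ∖ D).

(⊆) holds; (⊇) fails.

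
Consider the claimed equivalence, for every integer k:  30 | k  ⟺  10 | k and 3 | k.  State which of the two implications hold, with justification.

Equivalent; both directions hold.

Forward direction. If 30 ∣ k, write k = 30q. Since 30 = 3·10, k = 10·(3q), so 10 ∣ k; and since 30 = 10·3, k = 3·(10q), so 3 ∣ k.

Converse. Suppose 10 ∣ k and 3 ∣ k. Any common multiple of 10 and 3 is a multiple of their lcm; here gcd(10, 3) = 1, so lcm(10, 3) = 10·3 = 30, so 30 ∣ k.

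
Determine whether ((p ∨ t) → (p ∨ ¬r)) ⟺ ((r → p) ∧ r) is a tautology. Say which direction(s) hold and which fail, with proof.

Only the converse holds.

(⟹) This fails. Under p = F, r = F, t = F, the left side is true but the right side is false.

(⟸) Assume the antecedent. If p is true, (p ∨ t) → (p ∨ ¬r) reduces to true regardless of the other variables. If p is false, the antecedent cannot hold. Either way (p ∨ t) → (p ∨ ¬r) holds.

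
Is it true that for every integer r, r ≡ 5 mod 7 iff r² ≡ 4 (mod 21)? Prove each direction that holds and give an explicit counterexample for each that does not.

(⟹) This fails: take r = 12. Then 12 ≡ 5 (mod 7), but 12² = 144 ≡ 18 (mod 21), not 4.

(⟸) This fails: take r = 2. Then 2² = 4 ≡ 4 (mod 21), yet 2 ≡ 2 (mod 7), not 5.

Neither implication holds.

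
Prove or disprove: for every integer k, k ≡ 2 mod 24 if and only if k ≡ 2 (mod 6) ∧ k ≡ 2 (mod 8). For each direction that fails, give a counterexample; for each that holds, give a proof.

Both implications hold.

(⇒) Suppose k ≡ 2 (mod 24); write k = 24j + 2. Since 6 ∣ 24, reducing mod 6 gives k ≡ 2 (mod 6); since 8 ∣ 24, reducing mod 8 gives k ≡ 2 (mod 8).

(⇐) Conversely, if k ≡ 2 (mod 6) and k ≡ 2 (mod 8), then by the Chinese remainder theorem k ≡ 2 (mod 24). This is exactly k ≡ 2 (mod 24).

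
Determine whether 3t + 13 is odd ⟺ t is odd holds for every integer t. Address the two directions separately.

Forward direction. This fails: t = 4 gives 3t + 13 = 25, which is odd, but 4 is even, not odd.

Converse. This also fails: t = 5 is odd, but 3t + 13 = 28 is even, not odd.

Neither direction holds.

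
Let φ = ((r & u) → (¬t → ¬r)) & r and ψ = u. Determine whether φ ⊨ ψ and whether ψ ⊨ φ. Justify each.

[⇒] This fails. Under u = F, t = F, r = T, the left side is true but the right side is false.

[⇐] This fails. Under u = T, t = F, r = F, the left side is false but the right side is true.

Both directions fail.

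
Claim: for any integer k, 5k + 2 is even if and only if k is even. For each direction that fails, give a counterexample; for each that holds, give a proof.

(→) Suppose 5k + 2 is even. Since 5 is odd, 5k and k have the same parity, so 5k + 2 ≡ k + 2 (mod 2). As 2 is even, 5k + 2 is even exactly when k is even. Thus k is even.

(←) Conversely, suppose k is even; write k = 2j. Then 5k + 2 = 5·(2j) + 2 = 2·5j + 2, which is even.

Equivalent; both directions hold.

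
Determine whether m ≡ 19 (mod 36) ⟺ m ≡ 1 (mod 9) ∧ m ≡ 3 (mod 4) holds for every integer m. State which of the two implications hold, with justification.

Forward direction. Suppose m ≡ 19 (mod 36); write m = 36j + 19. Since 9 ∣ 36, reducing mod 9 gives m ≡ 19 ≡ 1 (mod 9); since 4 ∣ 36, reducing mod 4 gives m ≡ 19 ≡ 3 (mod 4).

Converse. If m ≡ 1 (mod 9) and m ≡ 3 (mod 4), then by the Chinese remainder theorem m ≡ 19 (mod 36). This is exactly m ≡ 19 (mod 36).

Both implications hold.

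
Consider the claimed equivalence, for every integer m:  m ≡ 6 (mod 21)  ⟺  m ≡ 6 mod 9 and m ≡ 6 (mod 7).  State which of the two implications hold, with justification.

Only the converse holds.

(⇐) If m ≡ 6 (mod 9) and m ≡ 6 (mod 7), then by the Chinese remainder theorem m ≡ 6 (mod 63). Since 6 ≡ 6 (mod 21) and 21 ∣ 63, we get m ≡ 6 (mod 21).

(⇒) This fails: m = 48 gives 48 ≡ 6 (mod 21) but 48 ≡ 3 (mod 9), so the conjunction on the right does not hold.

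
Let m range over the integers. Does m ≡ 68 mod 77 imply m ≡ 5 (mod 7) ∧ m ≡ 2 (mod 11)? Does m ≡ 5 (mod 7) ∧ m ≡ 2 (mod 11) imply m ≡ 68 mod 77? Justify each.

[⇐] If m ≡ 5 (mod 7) and m ≡ 2 (mod 11), then by the Chinese remainder theorem m ≡ 68 (mod 77). This is exactly m ≡ 68 (mod 77).

[⇒] Suppose m ≡ 68 (mod 77); write m = 77j + 68. Since 7 ∣ 77, reducing mod 7 gives m ≡ 68 ≡ 5 (mod 7); since 11 ∣ 77, reducing mod 11 gives m ≡ 68 ≡ 2 (mod 11).

Both directions hold.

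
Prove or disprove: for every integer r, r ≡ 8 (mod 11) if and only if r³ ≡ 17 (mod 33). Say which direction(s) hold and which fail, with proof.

Only the reverse direction holds.

(⟸) The residues r modulo 33 with r³ ≡ 17 (mod 33) are exactly {8}, and each is ≡ 8 (mod 11).

(⟹) This fails: take r = 19. Then 19 ≡ 8 (mod 11), but 19³ = 6859 ≡ 28 (mod 33), not 17.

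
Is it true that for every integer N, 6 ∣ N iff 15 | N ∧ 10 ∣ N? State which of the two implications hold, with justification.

(⇒) fails; (⇐) holds.

Converse. Suppose 15 ∣ N and 10 ∣ N. Any common multiple of 15 and 10 is a multiple of their lcm; here lcm(15, 10) = 15·10/gcd(15, 10) = 150/5 = 30, so 30 ∣ N. Since 6 ∣ 30, it follows that 6 ∣ N.

Forward direction. This fails: take N = 6. Certainly 6 ∣ 6, but 15 ∤ 6.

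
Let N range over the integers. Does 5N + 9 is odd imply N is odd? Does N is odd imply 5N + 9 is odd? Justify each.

Neither implication holds.

(→) This fails: N = 0 gives 5N + 9 = 9, which is odd, but 0 is even, not odd.

(←) This also fails: N = 7 is odd, but 5N + 9 = 44 is even, not odd.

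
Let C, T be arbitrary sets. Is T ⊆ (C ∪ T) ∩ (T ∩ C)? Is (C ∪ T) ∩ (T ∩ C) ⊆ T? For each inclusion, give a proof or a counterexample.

Only the reverse inclusion holds.

(⊆) This inclusion fails. Take C = ∅, T = {1}; then 1 ∈ T but 1 ∉ (C ∪ T) ∩ (T ∩ C).

(⊇) Let x ∈ (C ∪ T) ∩ (T ∩ C). Then x ∈ C ∩ T, from which x ∈ T.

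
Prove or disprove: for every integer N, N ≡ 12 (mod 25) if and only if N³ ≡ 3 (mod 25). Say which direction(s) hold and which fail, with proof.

Equivalent; both directions hold.

[⇒] Suppose N ≡ 12 (mod 25). Write N = 25j + 12. Then (25j + 12)³ = 15625j³ + 22500j² + 10800j + 1728 = 25(625j³ + 900j² + 432j + 69) + 3, so N³ ≡ 3 (mod 25).

[⇐] Conversely, suppose N³ ≡ 3 (mod 25). The only residue r in {0, …, 24} with r³ ≡ 3 (mod 25) is r = 12, so N ≡ 12 (mod 25).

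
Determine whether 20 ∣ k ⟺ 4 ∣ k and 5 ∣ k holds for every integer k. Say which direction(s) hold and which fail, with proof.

The biconditional holds.

Forward direction. If 20 ∣ k, write k = 20q. Since 20 = 5·4, k = 4·(5q), so 4 ∣ k; and since 20 = 4·5, k = 5·(4q), so 5 ∣ k.

Converse. Suppose 4 ∣ k and 5 ∣ k. Any common multiple of 4 and 5 is a multiple of their lcm; here gcd(4, 5) = 1, so lcm(4, 5) = 4·5 = 20, so 20 ∣ k.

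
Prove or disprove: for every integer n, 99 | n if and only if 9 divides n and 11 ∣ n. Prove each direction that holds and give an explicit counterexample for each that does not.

[⇒] If 99 ∣ n, write n = 99q. Since 99 = 11·9, n = 9·(11q), so 9 ∣ n; and since 99 = 9·11, n = 11·(9q), so 11 ∣ n.

[⇐] Suppose 9 ∣ n and 11 ∣ n. Any common multiple of 9 and 11 is a multiple of their lcm; here gcd(9, 11) = 1, so lcm(9, 11) = 9·11 = 99, so 99 ∣ n.

Equivalent; both directions hold.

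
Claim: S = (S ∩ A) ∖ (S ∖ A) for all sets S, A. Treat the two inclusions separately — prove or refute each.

Forward inclusion. This inclusion fails. Take S = {1}, A = ∅; then 1 ∈ S but 1 ∉ (S ∩ A) ∖ (S ∖ A).

Reverse inclusion. Let x ∈ (S ∩ A) ∖ (S ∖ A). Then x ∈ S ∩ A, from which x ∈ S.

The sets are not equal: only the reverse inclusion holds.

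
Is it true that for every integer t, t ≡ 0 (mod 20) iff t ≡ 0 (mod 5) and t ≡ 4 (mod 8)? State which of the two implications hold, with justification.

Only the converse holds.

Forward direction. This fails: t = 0 gives 0 ≡ 0 (mod 20) but 0 ≡ 0 (mod 8), so the conjunction on the right does not hold.

Converse. If t ≡ 0 (mod 5) and t ≡ 4 (mod 8), then by the Chinese remainder theorem t ≡ 20 (mod 40). Since 20 ≡ 0 (mod 20) and 20 ∣ 40, we get t ≡ 0 (mod 20).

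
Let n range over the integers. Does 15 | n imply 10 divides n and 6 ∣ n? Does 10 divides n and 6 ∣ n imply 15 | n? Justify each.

Not equivalent: only (⇐) holds.

(←) Suppose 10 ∣ n and 6 ∣ n. Any common multiple of 10 and 6 is a multiple of their lcm; here lcm(10, 6) = 10·6/gcd(10, 6) = 60/2 = 30, so 30 ∣ n. Since 15 ∣ 30, it follows that 15 ∣ n.

(→) This fails: take n = 15. Certainly 15 ∣ 15, but 10 ∤ 15.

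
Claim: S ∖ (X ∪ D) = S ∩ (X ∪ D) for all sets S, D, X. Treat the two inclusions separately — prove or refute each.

(⊆) fails and (⊇) fails.

Forward inclusion. This inclusion fails. Take S = {1}, D = ∅, X = ∅; then 1 ∈ S ∖ (X ∪ D) but 1 ∉ S ∩ (X ∪ D).

Reverse inclusion. This inclusion fails. Take S = {1}, D = {1}, X = ∅; then 1 ∈ S ∩ (X ∪ D) but 1 ∉ S ∖ (X ∪ D).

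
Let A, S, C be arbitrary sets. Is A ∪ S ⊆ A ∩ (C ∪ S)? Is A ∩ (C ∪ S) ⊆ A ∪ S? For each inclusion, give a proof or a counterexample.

The sets are not equal: only the reverse inclusion holds.

Forward inclusion. This inclusion fails. Take A = {1}, S = ∅, C = ∅; then 1 ∈ A ∪ S but 1 ∉ A ∩ (C ∪ S).

Reverse inclusion. Let x ∈ A ∩ (C ∪ S). Then either x ∈ A ∩ S and x ∉ C; or x ∈ A ∩ C and x ∉ S; or x ∈ A ∩ S ∩ C. In each case x ∈ A ∪ S, so A ∩ (C ∪ S) ⊆ A ∪ S.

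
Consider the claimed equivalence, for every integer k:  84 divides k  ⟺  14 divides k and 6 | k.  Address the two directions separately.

(⟸) This fails: take k = 42. Both 14 ∣ 42 and 6 ∣ 42, yet 42 is not a multiple of 84 (since 42 = 0·84 + 42), so 84 ∤ 42.

(⟹) If 84 ∣ k, write k = 84q. Since 84 = 6·14, k = 14·(6q), so 14 ∣ k; and since 84 = 14·6, k = 6·(14q), so 6 ∣ k.

Only the forward direction holds.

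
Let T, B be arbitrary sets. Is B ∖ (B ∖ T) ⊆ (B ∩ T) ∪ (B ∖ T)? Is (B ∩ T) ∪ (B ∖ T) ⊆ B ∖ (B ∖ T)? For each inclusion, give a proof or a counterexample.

Only the forward inclusion holds.

Reverse inclusion. This inclusion fails. Take T = ∅, B = {1}; then 1 ∈ (B ∩ T) ∪ (B ∖ T) but 1 ∉ B ∖ (B ∖ T).

Forward inclusion. Let x ∈ B ∖ (B ∖ T). Then x ∈ T ∩ B, from which x ∈ (B ∩ T) ∪ (B ∖ T).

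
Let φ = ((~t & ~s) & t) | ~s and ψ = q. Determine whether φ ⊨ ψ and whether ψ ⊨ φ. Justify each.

(→) This fails. Under s = F, q = F, t = F, the left side is true but the right side is false.

(←) This fails. Under s = T, q = T, t = F, the left side is false but the right side is true.

Neither implication holds.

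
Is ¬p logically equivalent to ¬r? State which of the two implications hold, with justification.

(⟹) This fails. Under r = T, p = F, the left side is true but the right side is false.

(⟸) This fails. Under r = F, p = T, the left side is false but the right side is true.

(⇒) fails and (⇐) fails.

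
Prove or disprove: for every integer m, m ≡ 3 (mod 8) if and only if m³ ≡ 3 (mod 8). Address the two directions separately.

(⟹) Suppose m ≡ 3 (mod 8). Write m = 8j + 3. Then (8j + 3)³ = 512j³ + 576j² + 216j + 27 = 8(64j³ + 72j² + 27j + 3) + 3, so m³ ≡ 3 (mod 8).

(⟸) For the converse, argue contrapositively. If m ≢ 3 (mod 8), then m is congruent to one of 0, 1, 2, 4, 5, 6, 7 modulo 8, and these give m³ ≡ 0, 1, 0, 0, 5, 0, 7 respectively — never 3.

Equivalent; both directions hold.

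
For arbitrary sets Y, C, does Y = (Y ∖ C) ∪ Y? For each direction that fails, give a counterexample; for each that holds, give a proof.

The two sets are equal.

(⊆) Let x ∈ Y. Then either x ∈ Y and x ∉ C; or x ∈ Y ∩ C. In each case x ∈ (Y ∖ C) ∪ Y, so Y ⊆ (Y ∖ C) ∪ Y.

(⊇) Let x ∈ (Y ∖ C) ∪ Y. Then either x ∈ Y and x ∉ C; or x ∈ Y ∩ C. In each case x ∈ Y, so (Y ∖ C) ∪ Y ⊆ Y.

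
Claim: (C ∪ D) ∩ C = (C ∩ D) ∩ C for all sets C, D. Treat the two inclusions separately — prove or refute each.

The sets are not equal: only the reverse inclusion holds.

(⊆) This inclusion fails. Take C = {1}, D = ∅; then 1 ∈ (C ∪ D) ∩ C but 1 ∉ (C ∩ D) ∩ C.

(⊇) Let x ∈ (C ∩ D) ∩ C. Then x ∈ C ∩ D, from which x ∈ (C ∪ D) ∩ C.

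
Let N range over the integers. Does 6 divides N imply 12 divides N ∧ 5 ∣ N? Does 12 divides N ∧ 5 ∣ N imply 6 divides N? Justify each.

The forward direction fails; the converse holds.

Converse. Suppose 12 ∣ N and 5 ∣ N. Any common multiple of 12 and 5 is a multiple of their lcm; here gcd(12, 5) = 1, so lcm(12, 5) = 12·5 = 60, so 60 ∣ N. Since 6 ∣ 60, it follows that 6 ∣ N.

Forward direction. This fails: take N = 6. Certainly 6 ∣ 6, but 12 ∤ 6.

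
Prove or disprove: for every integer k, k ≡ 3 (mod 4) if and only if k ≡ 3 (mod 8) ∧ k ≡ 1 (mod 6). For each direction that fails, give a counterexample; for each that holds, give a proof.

(⟹) This fails: k = 3 gives 3 ≡ 3 (mod 4) but 3 ≡ 3 (mod 6), so the conjunction on the right does not hold.

(⟸) Conversely, if k ≡ 3 (mod 8) and k ≡ 1 (mod 6), then by the Chinese remainder theorem k ≡ 19 (mod 24). Since 19 ≡ 3 (mod 4) and 4 ∣ 24, we get k ≡ 3 (mod 4).

(⇒) fails; (⇐) holds.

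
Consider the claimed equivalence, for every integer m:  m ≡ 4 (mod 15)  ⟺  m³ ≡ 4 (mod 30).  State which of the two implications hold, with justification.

(⇒) fails; (⇐) holds.

(→) This fails: take m = 19. Then 19 ≡ 4 (mod 15), but 19³ = 6859 ≡ 19 (mod 30), not 4.

(←) Conversely, the residues r modulo 30 with r³ ≡ 4 (mod 30) are exactly {4}, and each is ≡ 4 (mod 15).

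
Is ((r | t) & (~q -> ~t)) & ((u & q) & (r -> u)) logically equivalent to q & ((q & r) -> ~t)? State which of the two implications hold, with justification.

(⇒) This fails. Under u = T, r = T, q = T, t = T, the left side is true but the right side is false.

(⇐) This fails. Under u = F, r = F, q = T, t = F, the left side is false but the right side is true.

(⇒) fails and (⇐) fails.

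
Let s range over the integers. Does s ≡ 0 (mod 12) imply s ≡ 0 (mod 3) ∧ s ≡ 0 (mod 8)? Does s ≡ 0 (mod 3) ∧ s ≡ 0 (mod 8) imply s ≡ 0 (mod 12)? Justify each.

(←) If s ≡ 0 (mod 3) and s ≡ 0 (mod 8), then by the Chinese remainder theorem s ≡ 0 (mod 24). Since 0 ≡ 0 (mod 12) and 12 ∣ 24, we get s ≡ 0 (mod 12).

(→) This fails: s = 12 gives 12 ≡ 0 (mod 12) but 12 ≡ 4 (mod 8), so the conjunction on the right does not hold.

Only the reverse direction holds.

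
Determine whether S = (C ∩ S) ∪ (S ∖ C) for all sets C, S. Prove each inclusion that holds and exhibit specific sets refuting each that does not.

(⊆) Let x ∈ S. Then either x ∈ S and x ∉ C; or x ∈ C ∩ S. In each case x ∈ (C ∩ S) ∪ (S ∖ C), so S ⊆ (C ∩ S) ∪ (S ∖ C).

(⊇) Let x ∈ (C ∩ S) ∪ (S ∖ C). Then either x ∈ S and x ∉ C; or x ∈ C ∩ S. In each case x ∈ S, so (C ∩ S) ∪ (S ∖ C) ⊆ S.

Both inclusions hold.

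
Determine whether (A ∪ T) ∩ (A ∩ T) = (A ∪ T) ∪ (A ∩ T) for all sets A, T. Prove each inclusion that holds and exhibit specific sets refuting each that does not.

(⟹) Let x ∈ (A ∪ T) ∩ (A ∩ T). Then x ∈ A ∩ T, from which x ∈ (A ∪ T) ∪ (A ∩ T).

(⟸) This inclusion fails. Take A = {1}, T = ∅; then 1 ∈ (A ∪ T) ∪ (A ∩ T) but 1 ∉ (A ∪ T) ∩ (A ∩ T).

Only the forward inclusion holds.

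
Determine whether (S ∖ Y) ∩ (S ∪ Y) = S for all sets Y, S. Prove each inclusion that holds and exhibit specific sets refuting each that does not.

(⊆) holds; (⊇) fails.

(⊆) Let x ∈ (S ∖ Y) ∩ (S ∪ Y). Then x ∈ S and x ∉ Y, from which x ∈ S.

(⊇) This inclusion fails. Take Y = {1}, S = {1}; then 1 ∈ S but 1 ∉ (S ∖ Y) ∩ (S ∪ Y).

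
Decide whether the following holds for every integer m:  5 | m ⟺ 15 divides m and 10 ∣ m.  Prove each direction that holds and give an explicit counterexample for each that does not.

(→) This fails: take m = 5. Certainly 5 ∣ 5, but 15 ∤ 5.

(←) Suppose 15 ∣ m and 10 ∣ m. Any common multiple of 15 and 10 is a multiple of their lcm; here lcm(15, 10) = 15·10/gcd(15, 10) = 150/5 = 30, so 30 ∣ m. Since 5 ∣ 30, it follows that 5 ∣ m.

Only the converse holds.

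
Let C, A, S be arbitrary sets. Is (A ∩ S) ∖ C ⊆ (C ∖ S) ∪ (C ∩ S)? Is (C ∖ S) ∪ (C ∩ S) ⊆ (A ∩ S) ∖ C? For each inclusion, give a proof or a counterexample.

Both inclusions fail.

Forward inclusion. This inclusion fails. Take C = ∅, A = {1}, S = {1}; then 1 ∈ (A ∩ S) ∖ C but 1 ∉ (C ∖ S) ∪ (C ∩ S).

Reverse inclusion. This inclusion fails. Take C = {1}, A = ∅, S = ∅; then 1 ∈ (C ∖ S) ∪ (C ∩ S) but 1 ∉ (A ∩ S) ∖ C.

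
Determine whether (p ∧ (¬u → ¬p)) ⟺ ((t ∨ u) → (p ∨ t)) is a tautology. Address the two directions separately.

(→) Assume the antecedent. If u is true, the antecedent forces (u = T, p = T, t = F) or (u = T, p = T, t = T), and (t ∨ u) → (p ∨ t) holds there. If u is false, the antecedent cannot hold. Either way (t ∨ u) → (p ∨ t) holds.

(←) This fails. Under u = F, p = F, t = F, the left side is false but the right side is true.

Only the forward direction holds.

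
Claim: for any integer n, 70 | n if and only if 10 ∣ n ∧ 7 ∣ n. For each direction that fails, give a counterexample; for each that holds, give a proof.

Equivalent; both directions hold.

[⇐] Suppose 10 ∣ n and 7 ∣ n. Any common multiple of 10 and 7 is a multiple of their lcm; here gcd(10, 7) = 1, so lcm(10, 7) = 10·7 = 70, so 70 ∣ n.

[⇒] If 70 ∣ n, write n = 70q. Since 70 = 7·10, n = 10·(7q), so 10 ∣ n; and since 70 = 10·7, n = 7·(10q), so 7 ∣ n.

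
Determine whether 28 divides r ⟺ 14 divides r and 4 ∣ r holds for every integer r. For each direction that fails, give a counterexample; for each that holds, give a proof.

(←) Suppose 14 ∣ r and 4 ∣ r. Any common multiple of 14 and 4 is a multiple of their lcm; here lcm(14, 4) = 14·4/gcd(14, 4) = 56/2 = 28, so 28 ∣ r.

(→) If 28 ∣ r, write r = 28q. Since 28 = 2·14, r = 14·(2q), so 14 ∣ r; and since 28 = 7·4, r = 4·(7q), so 4 ∣ r.

Both directions hold.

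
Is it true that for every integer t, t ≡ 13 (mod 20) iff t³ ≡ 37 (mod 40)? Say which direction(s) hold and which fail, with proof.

(⟹) This fails: take t = 33. Then 33 ≡ 13 (mod 20), but 33³ = 35937 ≡ 17 (mod 40), not 37.

(⟸) Conversely, the residues r modulo 40 with r³ ≡ 37 (mod 40) are exactly {13}, and each is ≡ 13 (mod 20).

Not equivalent: only (⇐) holds.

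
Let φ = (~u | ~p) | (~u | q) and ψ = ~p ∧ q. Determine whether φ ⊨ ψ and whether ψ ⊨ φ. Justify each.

Only the converse holds.

Converse. Assume the antecedent. If p is true, the antecedent cannot hold. If p is false, (~u | ~p) | (~u | q) reduces to true regardless of the other variables. Either way (~u | ~p) | (~u | q) holds.

Forward direction. This fails. Under p = F, u = F, q = F, the left side is true but the right side is false.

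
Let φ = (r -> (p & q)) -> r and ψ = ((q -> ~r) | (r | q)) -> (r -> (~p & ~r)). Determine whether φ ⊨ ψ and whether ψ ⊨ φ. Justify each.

(⇒) fails and (⇐) fails.

(→) This fails. Under r = T, q = F, p = F, the left side is true but the right side is false.

(←) This fails. Under r = F, q = F, p = F, the left side is false but the right side is true.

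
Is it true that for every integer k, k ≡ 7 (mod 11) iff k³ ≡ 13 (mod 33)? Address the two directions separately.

Only the converse holds.

(⟸) The residues r modulo 33 with r³ ≡ 13 (mod 33) are exactly {7}, and each is ≡ 7 (mod 11).

(⟹) This fails: take k = 18. Then 18 ≡ 7 (mod 11), but 18³ = 5832 ≡ 24 (mod 33), not 13.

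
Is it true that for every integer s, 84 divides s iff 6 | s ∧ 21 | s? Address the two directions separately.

Only the forward direction holds.

(⇒) If 84 ∣ s, write s = 84q. Since 84 = 14·6, s = 6·(14q), so 6 ∣ s; and since 84 = 4·21, s = 21·(4q), so 21 ∣ s.

(⇐) This fails: take s = 42. Both 6 ∣ 42 and 21 ∣ 42, yet 42 is not a multiple of 84 (since 42 = 0·84 + 42), so 84 ∤ 42.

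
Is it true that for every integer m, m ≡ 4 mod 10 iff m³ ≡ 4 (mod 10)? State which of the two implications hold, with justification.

(←) For the converse, argue contrapositively. If m ≢ 4 (mod 10), then m is congruent to one of 0, 1, 2, 3, 5, 6, 7, 8, 9 modulo 10, and these give m³ ≡ 0, 1, 8, 7, 5, 6, 3, 2, 9 respectively — never 4.

(→) Suppose m ≡ 4 mod 10. Write m = 10j + 4. Then (10j + 4)³ = 1000j³ + 1200j² + 480j + 64 = 10(100j³ + 120j² + 48j + 6) + 4, so m³ ≡ 4 (mod 10).

The biconditional holds.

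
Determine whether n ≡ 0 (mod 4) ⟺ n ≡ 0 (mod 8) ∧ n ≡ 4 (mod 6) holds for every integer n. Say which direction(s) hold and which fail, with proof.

(⟹) This fails: n = 0 gives 0 ≡ 0 (mod 4) but 0 ≡ 0 (mod 6), so the conjunction on the right does not hold.

(⟸) Conversely, if n ≡ 0 (mod 8) and n ≡ 4 (mod 6), then by the Chinese remainder theorem n ≡ 16 (mod 24). Since 16 ≡ 0 (mod 4) and 4 ∣ 24, we get n ≡ 0 (mod 4).

Only the converse holds.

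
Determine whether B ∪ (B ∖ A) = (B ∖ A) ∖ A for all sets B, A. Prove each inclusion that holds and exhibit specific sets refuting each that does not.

(⊆) fails; (⊇) holds.

Forward inclusion. This inclusion fails. Take B = {1}, A = {1}; then 1 ∈ B ∪ (B ∖ A) but 1 ∉ (B ∖ A) ∖ A.

Reverse inclusion. Let x ∈ (B ∖ A) ∖ A. Then x ∈ B and x ∉ A, from which x ∈ B ∪ (B ∖ A).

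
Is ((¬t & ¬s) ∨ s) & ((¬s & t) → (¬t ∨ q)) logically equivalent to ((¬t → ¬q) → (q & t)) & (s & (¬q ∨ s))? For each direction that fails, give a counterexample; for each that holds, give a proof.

(⇒) This fails. Under s = F, t = F, q = F, the left side is true but the right side is false.

(⇐) Assume the antecedent. If s is true, the consequent reduces to true regardless of the other variables. If s is false, the antecedent cannot hold. Either way the consequent holds.

The forward direction fails; the converse holds.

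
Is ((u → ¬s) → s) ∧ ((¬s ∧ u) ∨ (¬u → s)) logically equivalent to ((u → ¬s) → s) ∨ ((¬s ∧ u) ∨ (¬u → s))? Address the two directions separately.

Forward direction. Assume the antecedent. If s is true, the consequent reduces to true regardless of the other variables. If s is false, the antecedent cannot hold. Either way the consequent holds.

Converse. This fails. Under s = F, u = T, the left side is false but the right side is true.

Only the forward implication holds.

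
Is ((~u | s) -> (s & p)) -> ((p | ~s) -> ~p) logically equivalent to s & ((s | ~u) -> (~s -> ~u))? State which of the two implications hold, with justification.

(⇒) This fails. Under u = F, s = F, p = F, the left side is true but the right side is false.

(⇐) This fails. Under u = F, s = T, p = T, the left side is false but the right side is true.

(⇒) fails and (⇐) fails.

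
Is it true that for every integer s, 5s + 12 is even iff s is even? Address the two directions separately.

(←) Suppose s is even; write s = 2j. Then 5s + 12 = 5·(2j) + 12 = 2·5j + 12, which is even.

(→) Suppose 5s + 12 is even. Since 5 is odd, 5s and s have the same parity, so 5s + 12 ≡ s + 12 (mod 2). As 12 is even, 5s + 12 is even exactly when s is even. Thus s is even.

Both directions hold; the statement is true.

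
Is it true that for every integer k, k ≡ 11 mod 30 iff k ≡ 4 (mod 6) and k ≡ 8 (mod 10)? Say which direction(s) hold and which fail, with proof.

Both directions fail.

(⟹) This fails: k = 11 gives 11 ≡ 11 (mod 30) but 11 ≡ 5 (mod 6), so the conjunction on the right does not hold.

(⟸) This fails: k = 28 satisfies both congruences on the right (28 ≡ 4 mod 6 and 28 ≡ 8 mod 10) yet 28 ≡ 28 (mod 30), not 11.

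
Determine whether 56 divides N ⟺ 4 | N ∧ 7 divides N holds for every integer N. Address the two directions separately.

(⟹) If 56 ∣ N, write N = 56q. Since 56 = 14·4, N = 4·(14q), so 4 ∣ N; and since 56 = 8·7, N = 7·(8q), so 7 ∣ N.

(⟸) This fails: take N = 28. Both 4 ∣ 28 and 7 ∣ 28, yet 28 is not a multiple of 56 (since 28 = 0·56 + 28), so 56 ∤ 28.

The forward direction holds; the converse fails.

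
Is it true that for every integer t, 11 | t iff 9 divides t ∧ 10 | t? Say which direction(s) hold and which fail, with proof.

(→) This fails: take t = 11. Certainly 11 ∣ 11, but 9 ∤ 11.

(←) This fails: take t = 90. Both 9 ∣ 90 and 10 ∣ 90, yet 90 is not a multiple of 11 (since 90 = 8·11 + 2), so 11 ∤ 90.

Both directions fail.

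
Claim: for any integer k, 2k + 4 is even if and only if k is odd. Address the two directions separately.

[⇒] This fails: take k = 2. Then 2k + 4 = 8, which is even, yet k = 2 is even, not odd.

[⇐] Suppose k is odd. Since 2 is even, 2k is even for every k, so 2k + 4 has the same parity as 4, which is even. Hence 2k + 4 is even.

(⇒) fails; (⇐) holds.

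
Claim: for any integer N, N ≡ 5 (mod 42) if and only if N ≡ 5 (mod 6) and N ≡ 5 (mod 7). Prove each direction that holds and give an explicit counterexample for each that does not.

(⇐) If N ≡ 5 (mod 6) and N ≡ 5 (mod 7), then by the Chinese remainder theorem N ≡ 5 (mod 42). This is exactly N ≡ 5 (mod 42).

(⇒) Suppose N ≡ 5 (mod 42); write N = 42j + 5. Since 6 ∣ 42, reducing mod 6 gives N ≡ 5 (mod 6); since 7 ∣ 42, reducing mod 7 gives N ≡ 5 (mod 7).

Equivalent; both directions hold.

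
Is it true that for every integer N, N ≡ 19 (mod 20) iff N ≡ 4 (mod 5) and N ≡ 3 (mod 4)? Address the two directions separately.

The biconditional holds.

Forward direction. Suppose N ≡ 19 (mod 20); write N = 20j + 19. Since 5 ∣ 20, reducing mod 5 gives N ≡ 19 ≡ 4 (mod 5); since 4 ∣ 20, reducing mod 4 gives N ≡ 19 ≡ 3 (mod 4).

Converse. If N ≡ 4 (mod 5) and N ≡ 3 (mod 4), then by the Chinese remainder theorem N ≡ 19 (mod 20). This is exactly N ≡ 19 (mod 20).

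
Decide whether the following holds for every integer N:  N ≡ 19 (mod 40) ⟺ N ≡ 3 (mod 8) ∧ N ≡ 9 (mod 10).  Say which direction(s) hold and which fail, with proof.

Forward direction. Suppose N ≡ 19 (mod 40); write N = 40j + 19. Since 8 ∣ 40, reducing mod 8 gives N ≡ 19 ≡ 3 (mod 8); since 10 ∣ 40, reducing mod 10 gives N ≡ 19 ≡ 9 (mod 10).

Converse. If N ≡ 3 (mod 8) and N ≡ 9 (mod 10), then by the Chinese remainder theorem N ≡ 19 (mod 40). This is exactly N ≡ 19 (mod 40).

The biconditional holds.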